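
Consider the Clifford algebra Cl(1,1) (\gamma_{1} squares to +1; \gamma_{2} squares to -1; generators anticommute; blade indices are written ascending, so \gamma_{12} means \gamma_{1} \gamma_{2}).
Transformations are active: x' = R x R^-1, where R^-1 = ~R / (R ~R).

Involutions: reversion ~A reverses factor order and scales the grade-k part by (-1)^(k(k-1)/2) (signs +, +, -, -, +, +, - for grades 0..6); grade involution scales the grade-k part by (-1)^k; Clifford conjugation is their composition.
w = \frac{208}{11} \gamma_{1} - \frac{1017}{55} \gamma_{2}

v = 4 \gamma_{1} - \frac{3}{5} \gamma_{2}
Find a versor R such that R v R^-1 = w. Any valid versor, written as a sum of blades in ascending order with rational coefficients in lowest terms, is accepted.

Reasoning: v^2 = w^2 = \frac{391}{25} since conjugation preserves the quadratic form; R = v + w = \frac{252}{11} \gamma_{1} - \frac{210}{11} \gamma_{2} is then valid when invertible, keeping its own part and reversing (v - w)/2.
Answer: \frac{252}{11} \gamma_{1} - \frac{210}{11} \gamma_{2}


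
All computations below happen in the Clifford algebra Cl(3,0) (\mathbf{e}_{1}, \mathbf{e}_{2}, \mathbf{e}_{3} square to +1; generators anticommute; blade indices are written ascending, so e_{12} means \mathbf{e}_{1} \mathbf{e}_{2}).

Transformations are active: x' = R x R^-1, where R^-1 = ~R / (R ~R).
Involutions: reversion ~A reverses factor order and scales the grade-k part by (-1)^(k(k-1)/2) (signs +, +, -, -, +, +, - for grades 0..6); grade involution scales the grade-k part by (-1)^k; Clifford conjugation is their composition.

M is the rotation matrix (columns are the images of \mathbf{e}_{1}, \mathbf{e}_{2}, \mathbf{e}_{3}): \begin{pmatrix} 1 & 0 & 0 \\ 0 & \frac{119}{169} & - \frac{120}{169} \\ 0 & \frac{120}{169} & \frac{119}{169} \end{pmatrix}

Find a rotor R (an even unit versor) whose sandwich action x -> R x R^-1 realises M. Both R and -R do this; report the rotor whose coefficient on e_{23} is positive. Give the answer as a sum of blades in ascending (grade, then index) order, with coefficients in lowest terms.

Method: write R = a + b12*e_{12} + b13*e_{13} + b23*e_{23} with a^2 + b12^2 + b13^2 + b23^2 = 1 (so R^-1 = ~R). Expanding the columns R e_j ~R gives tr M = 4a^2 - 1 and, from the antisymmetric part, M21 - M12 = -4a*b12, M13 - M31 = 4a*b13, M32 - M23 = -4a*b23.
Here tr M = \frac{407}{169}, so a^2 = (1 + tr M)/4 = \frac{144}{169} and a = ±\frac{12}{13}. Taking a = \frac{12}{13}: M21 - M12 = 0, M13 - M31 = 0, M32 - M23 = \frac{240}{169}, giving b12 = 0, b13 = 0, b23 = -\frac{5}{13}, i.e. R = \frac{12}{13} - \frac{5}{13} e_{23}.
Its e_{23} coefficient is negative, so report the other preimage -R.
Answer: -\frac{12}{13} + \frac{5}{13} e_{23}. Sheet selection: the two-to-one cover makes ±R indistinguishable at the matrix level (trace \frac{407}{169}), so uniqueness comes from the required sign on e_{23}.


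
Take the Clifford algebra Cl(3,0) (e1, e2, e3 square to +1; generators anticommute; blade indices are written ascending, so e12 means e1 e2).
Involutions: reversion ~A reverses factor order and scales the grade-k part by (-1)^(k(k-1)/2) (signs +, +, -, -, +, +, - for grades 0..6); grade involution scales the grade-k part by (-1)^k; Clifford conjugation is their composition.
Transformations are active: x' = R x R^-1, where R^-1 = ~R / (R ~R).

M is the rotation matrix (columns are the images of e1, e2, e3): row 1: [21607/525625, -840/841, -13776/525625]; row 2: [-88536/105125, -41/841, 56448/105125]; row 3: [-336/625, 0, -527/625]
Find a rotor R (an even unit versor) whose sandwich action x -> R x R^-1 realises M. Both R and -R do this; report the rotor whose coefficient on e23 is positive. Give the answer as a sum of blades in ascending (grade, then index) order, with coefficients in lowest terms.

Method: write R = a + b12*e12 + b13*e13 + b23*e23 with a^2 + b12^2 + b13^2 + b23^2 = 1 (so R^-1 = ~R). Expanding the columns R e_j ~R gives tr M = 4a^2 - 1 and, from the antisymmetric part, M21 - M12 = -4a*b12, M13 - M31 = 4a*b13, M32 - M23 = -4a*b23.
Here tr M = -17889/21025, so a^2 = (1 + tr M)/4 = 784/21025 and a = ±28/145. Taking a = 28/145: M21 - M12 = 16464/105125, M13 - M31 = 10752/21025, M32 - M23 = -56448/105125, giving b12 = -147/725, b13 = 96/145, b23 = 504/725, i.e. R = 28/145 - 147/725*e12 + 96/145*e13 + 504/725*e23.
Its e23 coefficient is already positive.
Answer: 28/145 - 147/725*e12 + 96/145*e13 + 504/725*e23. Key observation: the double cover Spin(3) -> SO(3) sends R and -R to the same matrix (trace -17889/21025 here), so the stated sign of the e23 coefficient is what selects one sheet.


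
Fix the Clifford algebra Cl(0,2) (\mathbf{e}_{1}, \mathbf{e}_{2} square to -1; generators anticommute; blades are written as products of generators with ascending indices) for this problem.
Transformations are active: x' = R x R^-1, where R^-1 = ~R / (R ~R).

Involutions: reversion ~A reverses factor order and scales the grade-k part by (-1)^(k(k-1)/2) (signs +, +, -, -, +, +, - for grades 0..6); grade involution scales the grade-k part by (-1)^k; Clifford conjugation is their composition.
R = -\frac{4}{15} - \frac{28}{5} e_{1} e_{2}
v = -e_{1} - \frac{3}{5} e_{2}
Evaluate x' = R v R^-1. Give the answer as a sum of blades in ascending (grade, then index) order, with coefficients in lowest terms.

~R = -\frac{4}{15} + \frac{28}{5} e_{1} e_{2}, and R ~R = \frac{7072}{225}, so R^-1 = ~R / (\frac{7072}{225}).
R v = -\frac{232}{75} e_{1} + \frac{144}{25} e_{2}
Answer: \frac{1163}{1105} e_{1} + \frac{111}{221} e_{2}


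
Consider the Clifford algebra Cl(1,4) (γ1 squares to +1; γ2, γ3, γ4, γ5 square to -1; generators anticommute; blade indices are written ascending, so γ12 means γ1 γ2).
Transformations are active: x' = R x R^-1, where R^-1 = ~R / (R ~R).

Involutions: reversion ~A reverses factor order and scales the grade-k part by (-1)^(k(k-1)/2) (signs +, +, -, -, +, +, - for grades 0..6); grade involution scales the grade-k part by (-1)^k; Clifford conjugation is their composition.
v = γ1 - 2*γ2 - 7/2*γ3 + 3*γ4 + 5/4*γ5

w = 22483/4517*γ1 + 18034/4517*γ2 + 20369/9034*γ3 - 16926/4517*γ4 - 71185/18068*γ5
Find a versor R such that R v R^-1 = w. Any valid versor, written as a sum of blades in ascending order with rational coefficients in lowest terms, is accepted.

Take R = v + w = 27000/4517*γ1 + 9000/4517*γ2 - 5625/4517*γ3 - 3375/4517*γ4 - 12150/4517*γ5. Because q(v) = q(w) = -413/16, conjugation by R sends v exactly to w.
Answer: 27000/4517*γ1 + 9000/4517*γ2 - 5625/4517*γ3 - 3375/4517*γ4 - 12150/4517*γ5


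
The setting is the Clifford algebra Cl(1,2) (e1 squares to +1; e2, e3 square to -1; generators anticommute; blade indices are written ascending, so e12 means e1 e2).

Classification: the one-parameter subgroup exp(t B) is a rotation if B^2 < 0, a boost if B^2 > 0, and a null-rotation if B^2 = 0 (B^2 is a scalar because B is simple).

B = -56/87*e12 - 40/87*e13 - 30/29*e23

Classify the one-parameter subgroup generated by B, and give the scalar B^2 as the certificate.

B^2 term by term: the squares give (-56/87)^2*(e12)^2 + (-40/87)^2*(e13)^2 + (-30/29)^2*(e23)^2 = 3136/7569*(+1) + 1600/7569*(+1) + 900/841*(-1) = -4/9 (each basis 2-blade squares to minus the product of its generators' squares); cross terms between blades sharing an index anticommute and cancel. So B^2 = -4/9.
Answer: rotation, certificate B^2 = -4/9. Check the certificate: B^2 = -4/9, and that sign is decisive whatever form B takes.


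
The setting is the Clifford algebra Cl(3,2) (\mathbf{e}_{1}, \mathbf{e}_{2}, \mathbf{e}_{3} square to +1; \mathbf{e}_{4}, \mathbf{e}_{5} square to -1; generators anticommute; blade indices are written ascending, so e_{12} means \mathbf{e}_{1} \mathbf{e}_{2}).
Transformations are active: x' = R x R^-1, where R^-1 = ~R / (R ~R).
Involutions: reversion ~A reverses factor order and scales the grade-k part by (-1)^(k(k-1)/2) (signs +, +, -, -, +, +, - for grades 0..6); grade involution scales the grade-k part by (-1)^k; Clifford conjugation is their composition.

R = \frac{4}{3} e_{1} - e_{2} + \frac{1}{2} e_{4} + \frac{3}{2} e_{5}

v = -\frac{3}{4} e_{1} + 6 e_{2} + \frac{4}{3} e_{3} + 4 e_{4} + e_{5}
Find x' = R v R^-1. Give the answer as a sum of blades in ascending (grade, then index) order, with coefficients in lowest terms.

~R = \frac{4}{3} e_{1} - e_{2} + \frac{1}{2} e_{4} + \frac{3}{2} e_{5}, and R ~R = \frac{5}{18}, so R^-1 = ~R / (\frac{5}{18}).
R v = -\frac{21}{2} + \frac{29}{4} e_{12} + \frac{16}{9} e_{13} + \frac{137}{24} e_{14} + \frac{59}{24} e_{15} - \frac{4}{3} e_{23} - 7 e_{24} - 10 e_{25} - \frac{2}{3} e_{34} - 2 e_{35} - \frac{11}{2} e_{45}
Answer: -\frac{2001}{20} e_{1} + \frac{348}{5} e_{2} - \frac{4}{3} e_{3} - \frac{209}{5} e_{4} - \frac{572}{5} e_{5}


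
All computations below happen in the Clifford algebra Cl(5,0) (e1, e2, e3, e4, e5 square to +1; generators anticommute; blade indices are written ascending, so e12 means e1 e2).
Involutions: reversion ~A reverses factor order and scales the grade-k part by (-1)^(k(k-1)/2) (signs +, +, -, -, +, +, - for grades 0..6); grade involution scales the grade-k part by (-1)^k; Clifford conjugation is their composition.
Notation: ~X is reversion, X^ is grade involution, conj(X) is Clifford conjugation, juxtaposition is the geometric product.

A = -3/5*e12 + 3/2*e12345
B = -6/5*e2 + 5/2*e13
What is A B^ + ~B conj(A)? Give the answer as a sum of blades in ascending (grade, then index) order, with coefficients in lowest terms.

first term: -18/25*e1 + 3/2*e23 + 15/4*e245 - 9/5*e1345
second term: 18/25*e1 - 3/2*e23 + 15/4*e245 - 9/5*e1345
Answer: 15/2*e245 - 18/5*e1345


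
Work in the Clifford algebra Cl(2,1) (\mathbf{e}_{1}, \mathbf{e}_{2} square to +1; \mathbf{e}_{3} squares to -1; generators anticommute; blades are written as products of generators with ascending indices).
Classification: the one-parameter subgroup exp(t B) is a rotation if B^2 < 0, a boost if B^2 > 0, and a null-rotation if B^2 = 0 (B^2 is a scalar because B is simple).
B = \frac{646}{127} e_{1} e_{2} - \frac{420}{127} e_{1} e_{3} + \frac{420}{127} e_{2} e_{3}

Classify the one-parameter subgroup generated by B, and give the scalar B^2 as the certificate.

B^2 term by term: the squares give (\frac{646}{127})^2*(e_{1} e_{2})^2 + (-\frac{420}{127})^2*(e_{1} e_{3})^2 + (\frac{420}{127})^2*(e_{2} e_{3})^2 = \frac{417316}{16129}*(-1) + \frac{176400}{16129}*(+1) + \frac{176400}{16129}*(+1) = -4 (each basis 2-blade squares to minus the product of its generators' squares); cross terms between blades sharing an index anticommute and cancel. So B^2 = -4.
Answer: rotation, certificate B^2 = -4. B^2 = -4 is basis-independent, so its sign is the whole story.


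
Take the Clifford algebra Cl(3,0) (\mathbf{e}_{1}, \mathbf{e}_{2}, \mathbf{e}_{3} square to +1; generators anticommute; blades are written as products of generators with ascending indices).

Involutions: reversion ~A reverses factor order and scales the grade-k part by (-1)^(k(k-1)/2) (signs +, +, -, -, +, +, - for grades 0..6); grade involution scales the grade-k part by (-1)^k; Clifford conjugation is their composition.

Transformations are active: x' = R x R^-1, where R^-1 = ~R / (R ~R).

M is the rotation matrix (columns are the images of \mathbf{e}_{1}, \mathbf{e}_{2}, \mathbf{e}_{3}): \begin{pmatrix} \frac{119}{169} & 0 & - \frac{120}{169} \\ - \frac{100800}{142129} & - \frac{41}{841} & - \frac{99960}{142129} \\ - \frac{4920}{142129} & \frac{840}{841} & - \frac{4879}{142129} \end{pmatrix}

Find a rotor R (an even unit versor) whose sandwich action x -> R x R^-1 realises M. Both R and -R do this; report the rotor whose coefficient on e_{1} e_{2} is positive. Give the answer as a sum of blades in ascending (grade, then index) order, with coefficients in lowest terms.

Method: write R = a + b12*e_{1} e_{2} + b13*e_{1} e_{3} + b23*e_{2} e_{3} with a^2 + b12^2 + b13^2 + b23^2 = 1 (so R^-1 = ~R). Expanding the columns R e_j ~R gives tr M = 4a^2 - 1 and, from the antisymmetric part, M21 - M12 = -4a*b12, M13 - M31 = 4a*b13, M32 - M23 = -4a*b23.
Here tr M = \frac{88271}{142129}, so a^2 = (1 + tr M)/4 = \frac{57600}{142129} and a = ±\frac{240}{377}. Taking a = \frac{240}{377}: M21 - M12 = -\frac{100800}{142129}, M13 - M31 = -\frac{96000}{142129}, M32 - M23 = \frac{241920}{142129}, giving b12 = \frac{105}{377}, b13 = -\frac{100}{377}, b23 = -\frac{252}{377}, i.e. R = \frac{240}{377} + \frac{105}{377} e_{1} e_{2} - \frac{100}{377} e_{1} e_{3} - \frac{252}{377} e_{2} e_{3}.
Its e_{1} e_{2} coefficient is already positive.
Answer: \frac{240}{377} + \frac{105}{377} e_{1} e_{2} - \frac{100}{377} e_{1} e_{3} - \frac{252}{377} e_{2} e_{3}. Note: both R and -R realise this M (trace \frac{88271}{142129}); the covering map identifies them, and the e_{1} e_{2}-coefficient sign is the tie-breaker.


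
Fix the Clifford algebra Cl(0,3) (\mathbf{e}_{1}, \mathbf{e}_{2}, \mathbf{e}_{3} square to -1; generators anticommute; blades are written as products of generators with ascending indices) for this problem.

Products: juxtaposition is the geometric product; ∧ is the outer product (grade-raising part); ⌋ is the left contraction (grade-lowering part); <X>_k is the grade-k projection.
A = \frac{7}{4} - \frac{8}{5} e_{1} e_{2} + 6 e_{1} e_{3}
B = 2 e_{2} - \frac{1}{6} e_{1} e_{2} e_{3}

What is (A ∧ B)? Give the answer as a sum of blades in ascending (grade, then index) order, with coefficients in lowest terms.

step 1: \frac{7}{2} e_{2} - \frac{295}{24} e_{1} e_{2} e_{3}
Answer: \frac{7}{2} e_{2} - \frac{295}{24} e_{1} e_{2} e_{3}


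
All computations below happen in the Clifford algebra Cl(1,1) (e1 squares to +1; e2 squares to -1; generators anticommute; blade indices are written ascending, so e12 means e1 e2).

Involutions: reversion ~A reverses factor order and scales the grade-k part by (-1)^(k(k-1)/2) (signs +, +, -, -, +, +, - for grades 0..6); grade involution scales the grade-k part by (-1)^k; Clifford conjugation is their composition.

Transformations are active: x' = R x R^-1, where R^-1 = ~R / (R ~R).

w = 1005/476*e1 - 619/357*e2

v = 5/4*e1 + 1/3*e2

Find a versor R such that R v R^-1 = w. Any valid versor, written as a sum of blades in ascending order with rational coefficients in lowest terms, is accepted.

Here q(v) = q(w) = 209/144; the classical choice R = v + w = 400/119*e1 - 500/357*e2 then realises v -> w under the sandwich.
Answer: 400/119*e1 - 500/357*e2


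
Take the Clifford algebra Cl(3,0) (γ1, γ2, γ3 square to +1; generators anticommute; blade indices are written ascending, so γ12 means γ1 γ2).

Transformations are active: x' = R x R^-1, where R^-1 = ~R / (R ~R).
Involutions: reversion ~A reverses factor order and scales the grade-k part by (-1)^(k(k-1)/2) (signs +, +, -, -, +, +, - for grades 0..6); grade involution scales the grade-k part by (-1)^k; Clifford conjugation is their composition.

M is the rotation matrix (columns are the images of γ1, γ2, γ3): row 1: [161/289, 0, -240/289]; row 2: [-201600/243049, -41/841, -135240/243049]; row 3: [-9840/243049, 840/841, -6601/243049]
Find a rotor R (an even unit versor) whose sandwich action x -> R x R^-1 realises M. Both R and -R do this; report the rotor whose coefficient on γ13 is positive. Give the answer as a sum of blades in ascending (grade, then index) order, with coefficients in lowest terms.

Method: write R = a + b12*γ12 + b13*γ13 + b23*γ23 with a^2 + b12^2 + b13^2 + b23^2 = 1 (so R^-1 = ~R). Expanding the columns R e_j ~R gives tr M = 4a^2 - 1 and, from the antisymmetric part, M21 - M12 = -4a*b12, M13 - M31 = 4a*b13, M32 - M23 = -4a*b23.
Here tr M = 116951/243049, so a^2 = (1 + tr M)/4 = 90000/243049 and a = ±300/493. Taking a = 300/493: M21 - M12 = -201600/243049, M13 - M31 = -192000/243049, M32 - M23 = 378000/243049, giving b12 = 168/493, b13 = -160/493, b23 = -315/493, i.e. R = 300/493 + 168/493*γ12 - 160/493*γ13 - 315/493*γ23.
Its γ13 coefficient is negative, so report the other preimage -R.
Answer: -300/493 - 168/493*γ12 + 160/493*γ13 + 315/493*γ23. Uniqueness: Spin(3) -> SO(3) maps R and -R to the same rotation of trace 116951/243049; fixing the sign of the γ13 coefficient removes the ambiguity.


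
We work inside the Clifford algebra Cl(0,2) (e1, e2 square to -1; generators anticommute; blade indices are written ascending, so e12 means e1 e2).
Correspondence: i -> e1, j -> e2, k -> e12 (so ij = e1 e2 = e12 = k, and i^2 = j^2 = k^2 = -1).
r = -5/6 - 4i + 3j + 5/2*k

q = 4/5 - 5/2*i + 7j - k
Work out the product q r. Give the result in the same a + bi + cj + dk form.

In blades: q = 4/5 - 5/2*e1 + 7*e2 - e12, r = -5/6 - 4*e1 + 3*e2 + 5/2*e12.
Distribute q over r term by term (generator squares from the signature, products reordered to ascending indices): (4/5)*r = -2/3 - 16/5*e1 + 12/5*e2 + 2*e12; (-5/2*e1)*r = -10 + 25/12*e1 + 25/4*e2 - 15/2*e12; (7*e2)*r = -21 + 35/2*e1 - 35/6*e2 + 28*e12; (-e12)*r = 5/2 + 3*e1 + 4*e2 + 5/6*e12.
Sum: -175/6 + 1163/60*e1 + 409/60*e2 + 70/3*e12; translating back through the correspondence:
Answer: -175/6 + 1163/60*i + 409/60*j + 70/3*k


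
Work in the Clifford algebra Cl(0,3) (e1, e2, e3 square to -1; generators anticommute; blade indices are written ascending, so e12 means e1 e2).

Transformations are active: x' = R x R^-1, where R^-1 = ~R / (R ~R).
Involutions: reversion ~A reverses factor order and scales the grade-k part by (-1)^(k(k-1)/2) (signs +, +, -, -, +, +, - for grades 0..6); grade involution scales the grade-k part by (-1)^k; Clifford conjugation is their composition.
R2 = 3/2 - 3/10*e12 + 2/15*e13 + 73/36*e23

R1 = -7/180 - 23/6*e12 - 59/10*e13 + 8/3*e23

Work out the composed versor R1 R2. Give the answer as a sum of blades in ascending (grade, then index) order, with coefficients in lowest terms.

Distribute over the terms of R1 (each basis-blade product reordered to ascending indices, repeated generators contracted through their squares):
(-7/180) R2 = -7/120 + 7/600*e12 - 7/1350*e13 - 511/6480*e23
(-23/6*e12) R2 = -23/20 - 23/4*e12 + 1679/216*e13 - 23/45*e23
(-59/10*e13) R2 = 59/75 - 4307/360*e12 - 177/20*e13 - 177/100*e23
(8/3*e23) R2 = -146/27 - 16/45*e12 - 4/5*e13 + 4*e23
Summing the partial products and collecting blades:
Answer: -31477/5400 - 4063/225*e12 - 10163/5400*e13 + 53137/32400*e23


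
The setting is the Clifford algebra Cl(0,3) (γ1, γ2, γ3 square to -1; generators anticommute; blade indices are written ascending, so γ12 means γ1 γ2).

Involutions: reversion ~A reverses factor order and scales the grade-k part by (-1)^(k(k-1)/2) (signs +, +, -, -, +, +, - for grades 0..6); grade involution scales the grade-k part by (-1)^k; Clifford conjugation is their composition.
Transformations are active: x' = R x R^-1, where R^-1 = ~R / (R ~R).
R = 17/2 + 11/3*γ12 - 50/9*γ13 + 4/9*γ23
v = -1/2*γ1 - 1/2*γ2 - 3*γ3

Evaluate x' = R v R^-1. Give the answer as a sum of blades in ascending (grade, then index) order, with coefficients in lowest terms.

~R = 17/2 - 11/3*γ12 + 50/9*γ13 - 4/9*γ23, and R ~R = 37829/324, so R^-1 = ~R / (37829/324).
R v = -229/12*γ1 - 19/4*γ2 - 413/18*γ3 - 14*γ123
Answer: -997/418*γ1 - 637/418*γ2 - 255/209*γ3


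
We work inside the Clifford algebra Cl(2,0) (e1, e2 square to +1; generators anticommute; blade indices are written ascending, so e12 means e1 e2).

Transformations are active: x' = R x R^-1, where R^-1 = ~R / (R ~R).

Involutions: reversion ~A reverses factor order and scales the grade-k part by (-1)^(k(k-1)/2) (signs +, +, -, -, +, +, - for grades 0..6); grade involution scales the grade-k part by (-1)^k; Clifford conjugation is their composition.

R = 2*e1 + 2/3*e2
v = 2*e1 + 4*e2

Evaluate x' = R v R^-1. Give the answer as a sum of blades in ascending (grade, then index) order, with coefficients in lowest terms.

~R = 2*e1 + 2/3*e2, and R ~R = 40/9, so R^-1 = ~R / (40/9).
R v = 20/3 + 20/3*e12
Answer: 4*e1 - 2*e2


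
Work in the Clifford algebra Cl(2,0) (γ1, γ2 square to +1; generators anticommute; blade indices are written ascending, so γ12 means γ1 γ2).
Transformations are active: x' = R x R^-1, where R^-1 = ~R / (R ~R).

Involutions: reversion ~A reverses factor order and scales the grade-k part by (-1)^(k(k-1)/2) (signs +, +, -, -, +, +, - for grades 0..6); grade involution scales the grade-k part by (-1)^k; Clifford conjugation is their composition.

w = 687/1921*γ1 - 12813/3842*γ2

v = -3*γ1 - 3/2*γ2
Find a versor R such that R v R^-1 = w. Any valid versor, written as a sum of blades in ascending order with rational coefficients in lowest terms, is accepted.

A norm check does it: q(v) = q(w) = 45/4, hence R = v + w = -5076/1921*γ1 - 9288/1921*γ2 realises the map — parallel part kept, (v - w)/2 negated, v carried to w.
Answer: -5076/1921*γ1 - 9288/1921*γ2


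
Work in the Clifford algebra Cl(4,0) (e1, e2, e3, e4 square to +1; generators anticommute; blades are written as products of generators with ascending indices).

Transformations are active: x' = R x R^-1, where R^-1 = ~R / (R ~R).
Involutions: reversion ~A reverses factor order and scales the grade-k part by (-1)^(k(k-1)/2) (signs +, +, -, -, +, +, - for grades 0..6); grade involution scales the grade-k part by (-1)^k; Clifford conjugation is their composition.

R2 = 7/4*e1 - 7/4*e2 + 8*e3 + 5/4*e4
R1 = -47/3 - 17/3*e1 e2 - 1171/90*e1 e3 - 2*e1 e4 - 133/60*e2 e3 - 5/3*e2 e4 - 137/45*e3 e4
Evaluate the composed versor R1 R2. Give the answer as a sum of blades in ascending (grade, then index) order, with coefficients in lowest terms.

Distribute over the terms of R2 (each basis-blade product reordered to ascending indices, repeated generators contracted through their squares):
R1 (7/4*e1) = -329/12*e1 + 119/12*e2 + 8197/360*e3 + 7/2*e4 - 931/240*e1 e2 e3 - 35/12*e1 e2 e4 - 959/180*e1 e3 e4
R1 (-7/4*e2) = 119/12*e1 + 329/12*e2 - 931/240*e3 - 35/12*e4 - 8197/360*e1 e2 e3 - 7/2*e1 e2 e4 + 959/180*e2 e3 e4
R1 (8*e3) = -4684/45*e1 - 266/15*e2 - 376/3*e3 + 1096/45*e4 - 136/3*e1 e2 e3 + 16*e1 e3 e4 + 40/3*e2 e3 e4
R1 (5/4*e4) = -5/2*e1 - 25/12*e2 - 137/36*e3 - 235/12*e4 - 85/12*e1 e2 e4 - 1171/72*e1 e3 e4 - 133/48*e2 e3 e4
Summing the partial products and collecting blades:
Answer: -5584/45*e1 + 1051/60*e2 - 79379/720*e3 + 241/45*e4 - 51827/720*e1 e2 e3 - 27/2*e1 e2 e4 - 671/120*e1 e3 e4 + 11441/720*e2 e3 e4


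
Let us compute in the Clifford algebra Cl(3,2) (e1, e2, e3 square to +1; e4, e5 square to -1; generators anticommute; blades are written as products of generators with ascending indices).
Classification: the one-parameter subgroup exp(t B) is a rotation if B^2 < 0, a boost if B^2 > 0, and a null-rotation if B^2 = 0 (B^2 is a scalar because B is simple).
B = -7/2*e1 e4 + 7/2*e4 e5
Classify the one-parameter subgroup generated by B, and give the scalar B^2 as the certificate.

B^2 term by term: the squares give (-7/2)^2*(e1 e4)^2 + (7/2)^2*(e4 e5)^2 = 49/4*(+1) + 49/4*(-1) = 0 (each basis 2-blade squares to minus the product of its generators' squares); cross terms between blades sharing an index anticommute and cancel. So B^2 = 0.
Answer: null-rotation, certificate B^2 = 0. One invariant decides it: the square 0 survives every conjugation, and its sign is exactly the classification.


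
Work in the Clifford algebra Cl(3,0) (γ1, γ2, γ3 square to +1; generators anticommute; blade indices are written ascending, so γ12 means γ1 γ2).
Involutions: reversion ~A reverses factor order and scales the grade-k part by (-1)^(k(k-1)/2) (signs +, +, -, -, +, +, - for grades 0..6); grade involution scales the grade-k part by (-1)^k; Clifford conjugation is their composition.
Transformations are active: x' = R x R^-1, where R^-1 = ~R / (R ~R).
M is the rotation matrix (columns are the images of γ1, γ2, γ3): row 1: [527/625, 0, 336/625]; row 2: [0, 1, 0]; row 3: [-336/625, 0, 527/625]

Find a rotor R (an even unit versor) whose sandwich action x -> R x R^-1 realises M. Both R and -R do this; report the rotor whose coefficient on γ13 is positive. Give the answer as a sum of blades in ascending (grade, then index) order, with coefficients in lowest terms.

Method: write R = a + b12*γ12 + b13*γ13 + b23*γ23 with a^2 + b12^2 + b13^2 + b23^2 = 1 (so R^-1 = ~R). Expanding the columns R e_j ~R gives tr M = 4a^2 - 1 and, from the antisymmetric part, M21 - M12 = -4a*b12, M13 - M31 = 4a*b13, M32 - M23 = -4a*b23.
Here tr M = 1679/625, so a^2 = (1 + tr M)/4 = 576/625 and a = ±24/25. Taking a = 24/25: M21 - M12 = 0, M13 - M31 = 672/625, M32 - M23 = 0, giving b12 = 0, b13 = 7/25, b23 = 0, i.e. R = 24/25 + 7/25*γ13.
Its γ13 coefficient is already positive.
Answer: 24/25 + 7/25*γ13. Sheet selection: the two-to-one cover makes ±R indistinguishable at the matrix level (trace 1679/625), so uniqueness comes from the required sign on γ13.


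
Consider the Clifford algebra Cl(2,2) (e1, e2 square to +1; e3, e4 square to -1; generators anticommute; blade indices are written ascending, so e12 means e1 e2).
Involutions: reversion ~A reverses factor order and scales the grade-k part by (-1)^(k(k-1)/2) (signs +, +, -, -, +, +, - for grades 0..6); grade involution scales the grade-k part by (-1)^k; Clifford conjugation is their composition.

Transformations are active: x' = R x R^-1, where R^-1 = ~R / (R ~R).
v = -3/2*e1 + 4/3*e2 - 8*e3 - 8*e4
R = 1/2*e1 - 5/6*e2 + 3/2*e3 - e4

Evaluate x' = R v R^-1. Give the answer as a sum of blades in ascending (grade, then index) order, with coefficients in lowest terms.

~R = 1/2*e1 - 5/6*e2 + 3/2*e3 - e4, and R ~R = -83/36, so R^-1 = ~R / (-83/36).
R v = 77/36 - 7/12*e12 - 7/4*e13 - 11/2*e14 + 14/3*e23 + 8*e24 - 20*e34
Answer: 95/166*e1 + 53/249*e2 + 433/83*e3 + 818/83*e4


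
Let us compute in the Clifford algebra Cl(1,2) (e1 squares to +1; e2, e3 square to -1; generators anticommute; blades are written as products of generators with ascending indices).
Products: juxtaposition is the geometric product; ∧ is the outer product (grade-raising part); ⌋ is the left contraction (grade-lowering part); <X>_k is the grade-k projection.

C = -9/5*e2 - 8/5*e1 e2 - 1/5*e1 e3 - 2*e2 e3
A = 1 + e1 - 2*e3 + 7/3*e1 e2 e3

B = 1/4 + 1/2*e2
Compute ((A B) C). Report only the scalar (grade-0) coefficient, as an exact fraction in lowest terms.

step 1: 1/4 + 1/4*e1 + 1/2*e2 - 1/2*e3 + 1/2*e1 e2 + 7/6*e1 e3 + e2 e3 + 7/12*e1 e2 e3
step 2: 28/15 + 41/30*e1 + 4/15*e2 - 107/60*e3 - 179/60*e1 e2 - 17/10*e1 e3 - 19/6*e2 e3 + 5/2*e1 e2 e3
Answer: 28/15


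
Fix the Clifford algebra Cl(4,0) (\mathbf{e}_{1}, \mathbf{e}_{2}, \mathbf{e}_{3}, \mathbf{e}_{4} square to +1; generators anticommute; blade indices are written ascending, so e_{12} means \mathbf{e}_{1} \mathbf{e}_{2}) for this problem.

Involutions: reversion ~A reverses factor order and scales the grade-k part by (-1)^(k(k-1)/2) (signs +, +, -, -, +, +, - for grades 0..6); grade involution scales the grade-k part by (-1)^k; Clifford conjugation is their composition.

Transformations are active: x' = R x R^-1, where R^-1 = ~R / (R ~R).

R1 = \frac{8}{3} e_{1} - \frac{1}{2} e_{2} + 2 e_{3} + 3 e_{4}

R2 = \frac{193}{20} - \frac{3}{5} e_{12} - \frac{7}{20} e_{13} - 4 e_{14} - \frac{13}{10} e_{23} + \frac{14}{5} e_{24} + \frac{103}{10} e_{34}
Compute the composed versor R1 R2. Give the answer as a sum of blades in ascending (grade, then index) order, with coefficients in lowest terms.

Distribute over the terms of R1 (each basis-blade product reordered to ascending indices, repeated generators contracted through their squares):
(\frac{8}{3} e_{1}) R2 = \frac{386}{15} e_{1} - \frac{8}{5} e_{2} - \frac{14}{15} e_{3} - \frac{32}{3} e_{4} - \frac{52}{15} e_{123} + \frac{112}{15} e_{124} + \frac{412}{15} e_{134}
(-\frac{1}{2} e_{2}) R2 = -\frac{3}{10} e_{1} - \frac{193}{40} e_{2} + \frac{13}{20} e_{3} - \frac{7}{5} e_{4} - \frac{7}{40} e_{123} - 2 e_{124} - \frac{103}{20} e_{234}
(2 e_{3}) R2 = \frac{7}{10} e_{1} + \frac{13}{5} e_{2} + \frac{193}{10} e_{3} + \frac{103}{5} e_{4} - \frac{6}{5} e_{123} + 8 e_{134} - \frac{28}{5} e_{234}
(3 e_{4}) R2 = 12 e_{1} - \frac{42}{5} e_{2} - \frac{309}{10} e_{3} + \frac{579}{20} e_{4} - \frac{9}{5} e_{124} - \frac{21}{20} e_{134} - \frac{39}{10} e_{234}
Summing the partial products and collecting blades:
Answer: \frac{572}{15} e_{1} - \frac{489}{40} e_{2} - \frac{713}{60} e_{3} + \frac{2249}{60} e_{4} - \frac{581}{120} e_{123} + \frac{11}{3} e_{124} + \frac{413}{12} e_{134} - \frac{293}{20} e_{234}


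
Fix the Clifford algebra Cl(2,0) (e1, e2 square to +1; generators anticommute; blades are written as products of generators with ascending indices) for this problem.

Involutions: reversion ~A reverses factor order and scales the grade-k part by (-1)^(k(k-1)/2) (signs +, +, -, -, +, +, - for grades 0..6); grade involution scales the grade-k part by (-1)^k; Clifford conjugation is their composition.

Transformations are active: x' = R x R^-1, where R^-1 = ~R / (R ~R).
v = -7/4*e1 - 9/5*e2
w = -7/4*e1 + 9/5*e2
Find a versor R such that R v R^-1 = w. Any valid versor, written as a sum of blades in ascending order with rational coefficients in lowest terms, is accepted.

Equal squares first: v^2 = w^2 = 2521/400. Then v + w = -7/2*e1 is a versor taking v to w, provided it is invertible.
Answer: -7/2*e1


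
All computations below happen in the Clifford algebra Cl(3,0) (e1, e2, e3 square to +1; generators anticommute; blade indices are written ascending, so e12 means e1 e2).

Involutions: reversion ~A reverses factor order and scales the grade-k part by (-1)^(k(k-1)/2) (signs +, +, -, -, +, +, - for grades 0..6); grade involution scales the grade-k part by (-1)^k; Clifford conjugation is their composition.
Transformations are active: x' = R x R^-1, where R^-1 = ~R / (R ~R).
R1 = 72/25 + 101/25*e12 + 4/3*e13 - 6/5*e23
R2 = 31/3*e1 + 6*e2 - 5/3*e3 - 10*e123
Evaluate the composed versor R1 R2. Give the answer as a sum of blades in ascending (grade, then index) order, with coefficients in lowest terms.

Distribute over the terms of R1 (each basis-blade product reordered to ascending indices, repeated generators contracted through their squares):
(72/25) R2 = 744/25*e1 + 432/25*e2 - 24/5*e3 - 144/5*e123
(101/25*e12) R2 = 606/25*e1 - 3131/75*e2 + 202/5*e3 - 101/15*e123
(4/3*e13) R2 = -20/9*e1 - 40/3*e2 - 124/9*e3 - 8*e123
(-6/5*e23) R2 = -12*e1 + 2*e2 + 36/5*e3 - 62/5*e123
Summing the partial products and collecting blades:
Answer: 358/9*e1 - 179/5*e2 + 1306/45*e3 - 839/15*e123


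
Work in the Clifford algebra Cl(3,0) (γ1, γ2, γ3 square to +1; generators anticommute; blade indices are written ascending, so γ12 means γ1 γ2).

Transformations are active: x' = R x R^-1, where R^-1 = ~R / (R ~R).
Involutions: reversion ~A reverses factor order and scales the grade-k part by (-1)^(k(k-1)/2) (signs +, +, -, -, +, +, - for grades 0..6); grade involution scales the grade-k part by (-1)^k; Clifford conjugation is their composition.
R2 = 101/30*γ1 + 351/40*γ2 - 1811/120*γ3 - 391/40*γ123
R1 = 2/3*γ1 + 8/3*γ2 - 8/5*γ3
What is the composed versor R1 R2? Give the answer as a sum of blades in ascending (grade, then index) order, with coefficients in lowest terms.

Distribute over the terms of R1 (each basis-blade product reordered to ascending indices, repeated generators contracted through their squares):
(2/3*γ1) R2 = 101/45 + 117/20*γ12 - 1811/180*γ13 - 391/60*γ23
(8/3*γ2) R2 = 117/5 - 404/45*γ12 + 391/15*γ13 - 1811/45*γ23
(-8/5*γ3) R2 = 1811/75 + 391/25*γ12 + 404/75*γ13 + 351/25*γ23
Summing the partial products and collecting blades:
Answer: 11203/225 + 11261/900*γ12 + 19253/900*γ13 - 29449/900*γ23


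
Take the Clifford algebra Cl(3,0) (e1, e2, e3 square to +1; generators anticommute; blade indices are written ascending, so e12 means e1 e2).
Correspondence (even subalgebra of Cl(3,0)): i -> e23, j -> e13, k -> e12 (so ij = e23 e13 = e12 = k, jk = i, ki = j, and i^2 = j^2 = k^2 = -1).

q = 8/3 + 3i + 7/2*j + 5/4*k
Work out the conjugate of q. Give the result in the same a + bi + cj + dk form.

In blades: q = 8/3 + 5/4*e12 + 7/2*e13 + 3*e23.
Quaternion conjugation is reversion on the even subalgebra: the scalar is fixed and every grade-2 blade flips sign, giving 8/3 - 5/4*e12 - 7/2*e13 - 3*e23; translating back:
Answer: 8/3 - 3i - 7/2*j - 5/4*k


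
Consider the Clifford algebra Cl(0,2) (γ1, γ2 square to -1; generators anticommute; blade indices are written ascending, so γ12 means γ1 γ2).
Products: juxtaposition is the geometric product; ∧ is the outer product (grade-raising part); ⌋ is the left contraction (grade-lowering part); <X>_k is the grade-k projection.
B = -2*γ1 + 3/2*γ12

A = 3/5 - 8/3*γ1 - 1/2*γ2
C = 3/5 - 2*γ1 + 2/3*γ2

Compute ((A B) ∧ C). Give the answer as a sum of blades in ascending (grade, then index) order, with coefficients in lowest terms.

step 1: -16/3 - 39/20*γ1 + 4*γ2 - 1/10*γ12
step 2: -16/5 + 2849/300*γ1 - 52/45*γ2 + 166/25*γ12
Answer: -16/5 + 2849/300*γ1 - 52/45*γ2 + 166/25*γ12


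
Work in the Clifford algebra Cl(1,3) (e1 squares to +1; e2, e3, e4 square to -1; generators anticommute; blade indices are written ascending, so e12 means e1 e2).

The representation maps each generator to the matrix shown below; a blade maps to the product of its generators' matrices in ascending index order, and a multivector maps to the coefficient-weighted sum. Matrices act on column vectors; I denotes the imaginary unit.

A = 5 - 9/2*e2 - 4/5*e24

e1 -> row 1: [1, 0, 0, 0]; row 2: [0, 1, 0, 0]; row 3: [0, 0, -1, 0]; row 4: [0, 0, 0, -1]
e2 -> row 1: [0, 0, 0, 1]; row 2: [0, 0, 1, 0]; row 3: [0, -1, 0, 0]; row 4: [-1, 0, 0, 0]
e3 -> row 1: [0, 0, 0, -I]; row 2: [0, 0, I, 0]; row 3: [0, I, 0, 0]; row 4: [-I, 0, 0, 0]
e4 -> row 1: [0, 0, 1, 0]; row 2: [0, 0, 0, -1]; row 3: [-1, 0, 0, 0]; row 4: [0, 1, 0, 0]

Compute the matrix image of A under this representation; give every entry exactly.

Bivector images (products of the table entries): rho(e24) = rho(e2)rho(e4) = row 1: [0, 1, 0, 0]; row 2: [-1, 0, 0, 0]; row 3: [0, 0, 0, 1]; row 4: [0, 0, -1, 0].
M = (5)*1 + (-9/2)*rho(e2) + (-4/5)*rho(e24), summed entrywise (1 is the identity matrix):
Answer: row 1: [5, -4/5, 0, -9/2]; row 2: [4/5, 5, -9/2, 0]; row 3: [0, 9/2, 5, -4/5]; row 4: [9/2, 0, 4/5, 5]


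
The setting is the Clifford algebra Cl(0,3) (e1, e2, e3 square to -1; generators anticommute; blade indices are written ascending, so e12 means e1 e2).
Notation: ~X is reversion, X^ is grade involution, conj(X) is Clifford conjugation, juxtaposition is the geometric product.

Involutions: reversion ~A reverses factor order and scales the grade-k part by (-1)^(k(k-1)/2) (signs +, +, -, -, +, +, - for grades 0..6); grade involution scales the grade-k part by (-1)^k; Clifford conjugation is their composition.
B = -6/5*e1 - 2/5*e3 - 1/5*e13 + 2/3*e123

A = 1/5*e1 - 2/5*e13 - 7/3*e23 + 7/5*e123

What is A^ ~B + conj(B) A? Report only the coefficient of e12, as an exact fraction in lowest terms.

first term: 58/75 - 386/225*e1 - 71/75*e2 + 13/25*e3 - 7/75*e12 + 2/25*e13 - 136/75*e23 + 14/5*e123
second term: 58/75 + 314/225*e1 - 23/25*e2 + 13/25*e3 - 77/75*e12 - 2/25*e13 - 136/75*e23 - 14/5*e123
Answer: -28/25


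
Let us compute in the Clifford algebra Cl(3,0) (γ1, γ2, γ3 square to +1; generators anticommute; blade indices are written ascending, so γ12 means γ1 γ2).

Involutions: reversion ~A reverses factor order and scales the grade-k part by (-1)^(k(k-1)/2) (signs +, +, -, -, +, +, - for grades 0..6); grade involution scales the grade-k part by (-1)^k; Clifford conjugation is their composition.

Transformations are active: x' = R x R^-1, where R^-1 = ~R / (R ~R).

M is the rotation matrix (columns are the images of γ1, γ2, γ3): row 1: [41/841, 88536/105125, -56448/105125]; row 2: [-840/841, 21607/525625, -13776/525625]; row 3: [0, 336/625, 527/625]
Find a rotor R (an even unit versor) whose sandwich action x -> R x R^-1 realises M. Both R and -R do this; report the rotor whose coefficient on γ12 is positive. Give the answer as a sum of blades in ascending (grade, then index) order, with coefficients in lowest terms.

Method: write R = a + b12*γ12 + b13*γ13 + b23*γ23 with a^2 + b12^2 + b13^2 + b23^2 = 1 (so R^-1 = ~R). Expanding the columns R e_j ~R gives tr M = 4a^2 - 1 and, from the antisymmetric part, M21 - M12 = -4a*b12, M13 - M31 = 4a*b13, M32 - M23 = -4a*b23.
Here tr M = 490439/525625, so a^2 = (1 + tr M)/4 = 254016/525625 and a = ±504/725. Taking a = 504/725: M21 - M12 = -193536/105125, M13 - M31 = -56448/105125, M32 - M23 = 296352/525625, giving b12 = 96/145, b13 = -28/145, b23 = -147/725, i.e. R = 504/725 + 96/145*γ12 - 28/145*γ13 - 147/725*γ23.
Its γ12 coefficient is already positive.
Answer: 504/725 + 96/145*γ12 - 28/145*γ13 - 147/725*γ23. Key observation: the double cover Spin(3) -> SO(3) sends R and -R to the same matrix (trace 490439/525625 here), so the stated sign of the γ12 coefficient is what selects one sheet.


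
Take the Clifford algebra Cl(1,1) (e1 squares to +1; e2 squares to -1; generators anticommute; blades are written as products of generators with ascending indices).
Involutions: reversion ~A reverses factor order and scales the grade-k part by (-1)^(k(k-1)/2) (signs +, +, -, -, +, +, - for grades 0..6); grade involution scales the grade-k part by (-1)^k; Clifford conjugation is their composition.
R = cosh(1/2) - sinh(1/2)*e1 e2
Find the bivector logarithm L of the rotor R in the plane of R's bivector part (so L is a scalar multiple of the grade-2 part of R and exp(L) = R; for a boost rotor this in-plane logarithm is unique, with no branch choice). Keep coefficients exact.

The scalar part of R is cosh(1/2), giving the rapidity magnitude (cosh is even); the bivector part supplies orientation, its quotient by sinh of the rapidity is the plane, and L = rapidity * plane — unique in that plane, since flipping both signs leaves L unchanged.
Concretely: cosh(rapidity) = cosh(1/2) gives rapidity = ±1/2, and since rapidity/sinh(rapidity) is even the sign is immaterial: L = (rapidity/sinh(rapidity)) * <R>_2 = (1/(2*sinh(1/2))) * <R>_2.
Answer: -1/2*e1 e2


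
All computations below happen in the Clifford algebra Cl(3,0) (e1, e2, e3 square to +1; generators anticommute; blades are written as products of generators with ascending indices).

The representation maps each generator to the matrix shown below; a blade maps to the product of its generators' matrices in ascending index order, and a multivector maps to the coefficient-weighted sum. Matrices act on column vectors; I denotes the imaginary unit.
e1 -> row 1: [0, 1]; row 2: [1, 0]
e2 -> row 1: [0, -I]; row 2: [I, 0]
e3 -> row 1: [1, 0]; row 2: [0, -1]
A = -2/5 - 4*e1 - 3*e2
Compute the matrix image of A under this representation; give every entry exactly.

M = (-2/5)*1 + (-4)*rho(e1) + (-3)*rho(e2), summed entrywise (1 is the identity matrix):
Answer: row 1: [-2/5, -4 + 3*I]; row 2: [-4 - 3*I, -2/5]


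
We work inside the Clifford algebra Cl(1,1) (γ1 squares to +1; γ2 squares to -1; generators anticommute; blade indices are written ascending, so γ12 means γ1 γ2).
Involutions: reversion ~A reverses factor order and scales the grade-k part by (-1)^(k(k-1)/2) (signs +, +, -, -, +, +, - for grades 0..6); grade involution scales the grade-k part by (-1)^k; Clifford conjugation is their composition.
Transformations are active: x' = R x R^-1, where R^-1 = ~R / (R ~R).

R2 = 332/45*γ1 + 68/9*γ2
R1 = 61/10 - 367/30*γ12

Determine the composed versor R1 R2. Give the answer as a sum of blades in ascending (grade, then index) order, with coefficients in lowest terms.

Distribute over the terms of R1 (each basis-blade product reordered to ascending indices, repeated generators contracted through their squares):
(61/10) R2 = 10126/225*γ1 + 2074/45*γ2
(-367/30*γ12) R2 = 12478/135*γ1 + 60922/675*γ2
Summing the partial products and collecting blades:
Answer: 92768/675*γ1 + 92032/675*γ2


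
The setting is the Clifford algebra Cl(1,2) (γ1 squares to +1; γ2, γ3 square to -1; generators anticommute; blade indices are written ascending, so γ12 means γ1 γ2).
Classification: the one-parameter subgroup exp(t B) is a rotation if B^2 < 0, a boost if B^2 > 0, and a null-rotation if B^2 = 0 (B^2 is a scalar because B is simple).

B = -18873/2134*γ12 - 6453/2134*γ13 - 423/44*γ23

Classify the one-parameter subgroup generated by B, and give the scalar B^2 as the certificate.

B^2 term by term: the squares give (-18873/2134)^2*(γ12)^2 + (-6453/2134)^2*(γ13)^2 + (-423/44)^2*(γ23)^2 = 356190129/4553956*(+1) + 41641209/4553956*(+1) + 178929/1936*(-1) = -81/16 (each basis 2-blade squares to minus the product of its generators' squares); cross terms between blades sharing an index anticommute and cancel. So B^2 = -81/16.
Answer: rotation, certificate B^2 = -81/16. Note: conjugating B changes its blade decomposition but never the scalar B^2 = -81/16, whose sign settles the classification.
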